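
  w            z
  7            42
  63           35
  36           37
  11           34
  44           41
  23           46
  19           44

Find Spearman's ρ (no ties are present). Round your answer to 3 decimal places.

Rank w: 1, 7, 5, 2, 6, 4, 3
Rank z: 5, 2, 3, 1, 4, 7, 6
d = rank(w) − rank(z): -4, 5, 2, 1, 2, -3, -3; Σd² = 68
ρ = 1 − 6Σd² / [n(n²−1)] = 1 − 6×68 / (7×48) = 1 − 408/336 ≈ -0.214

-0.214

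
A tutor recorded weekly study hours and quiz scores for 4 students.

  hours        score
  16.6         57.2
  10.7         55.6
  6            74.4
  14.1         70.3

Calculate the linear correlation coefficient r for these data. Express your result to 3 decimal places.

n = 4, Σx = 47.4, Σy = 257.5, Σx² = 624.86, Σy² = 16840.65, Σxy = 2982.07
nΣxy − ΣxΣy = 11928.28 − 12205.5 = -277.22
nΣx² − (Σx)² = 2499.44 − 2246.76 = 252.68; nΣy² − (Σy)² = 67362.6 − 66306.25 = 1056.35
r = -277.22 / √(252.68 × 1056.35) = -277.22 / 516.6416 ≈ -0.537

-0.537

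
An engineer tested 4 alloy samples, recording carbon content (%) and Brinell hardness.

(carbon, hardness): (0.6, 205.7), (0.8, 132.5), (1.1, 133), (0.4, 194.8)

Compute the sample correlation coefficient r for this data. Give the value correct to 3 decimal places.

-0.831

n = 4, Σx = 2.9, Σy = 666, Σx² = 2.37, Σy² = 115504.78, Σxy = 453.64
nΣxy − ΣxΣy = 1814.56 − 1931.4 = -116.84
nΣx² − (Σx)² = 9.48 − 8.41 = 1.07; nΣy² − (Σy)² = 462019.12 − 443556 = 18463.12
r = -116.84 / √(1.07 × 18463.12) = -116.84 / 140.5544 ≈ -0.831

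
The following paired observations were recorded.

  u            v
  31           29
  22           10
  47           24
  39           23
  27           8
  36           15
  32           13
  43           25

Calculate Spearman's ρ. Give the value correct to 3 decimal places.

0.595

Rank u: 3, 1, 8, 6, 2, 5, 4, 7
Rank v: 8, 2, 6, 5, 1, 4, 3, 7
d = rank(u) − rank(v): -5, -1, 2, 1, 1, 1, 1, 0; Σd² = 34
ρ = 1 − 6Σd² / [n(n²−1)] = 1 − 6×34 / (8×63) = 1 − 204/504 ≈ 0.595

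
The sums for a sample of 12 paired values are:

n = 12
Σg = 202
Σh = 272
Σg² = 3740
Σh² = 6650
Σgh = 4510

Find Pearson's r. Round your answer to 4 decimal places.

-0.1692

r = (nΣgh − ΣgΣh) / √[(nΣg² − (Σg)²)(nΣh² − (Σh)²)]
Numerator: 12×4510 − 202×272 = -824
Denominator: √[(44880 − 40804)(79800 − 73984)] = √[4076 × 5816] = 4868.8824
r = -824 / 4868.8824 ≈ -0.1692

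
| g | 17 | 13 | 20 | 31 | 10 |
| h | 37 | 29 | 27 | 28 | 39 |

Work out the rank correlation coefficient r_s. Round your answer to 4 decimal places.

Rank g: 3, 2, 4, 5, 1
Rank h: 4, 3, 1, 2, 5
d = rank(g) − rank(h): -1, -1, 3, 3, -4; Σd² = 36
ρ = 1 − 6Σd² / [n(n²−1)] = 1 − 6×36 / (5×24) = 1 − 216/120 ≈ -0.8000

-0.8000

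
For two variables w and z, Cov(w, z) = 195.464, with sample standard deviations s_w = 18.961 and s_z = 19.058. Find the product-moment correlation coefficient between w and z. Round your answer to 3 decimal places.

r = Cov(w,z) / (s_w · s_z) = 195.464 / (18.961 × 19.058)
  = 195.464 / 361.3587 ≈ 0.541

0.541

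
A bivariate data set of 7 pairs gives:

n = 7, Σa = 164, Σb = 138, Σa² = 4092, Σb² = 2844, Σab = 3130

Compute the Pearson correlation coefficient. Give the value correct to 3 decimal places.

r = (nΣab − ΣaΣb) / √[(nΣa² − (Σa)²)(nΣb² − (Σb)²)]
Numerator: 7×3130 − 164×138 = -722
Denominator: √[(28644 − 26896)(19908 − 19044)] = √[1748 × 864] = 1228.9312
r = -722 / 1228.9312 ≈ -0.588

-0.588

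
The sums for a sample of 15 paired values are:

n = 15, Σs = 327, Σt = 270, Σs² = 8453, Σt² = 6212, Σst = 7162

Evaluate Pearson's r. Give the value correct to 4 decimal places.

0.9536

r = (nΣst − ΣsΣt) / √[(nΣs² − (Σs)²)(nΣt² − (Σt)²)]
Numerator: 15×7162 − 327×270 = 19140
Denominator: √[(126795 − 106929)(93180 − 72900)] = √[19866 × 20280] = 20071.9326
r = 19140 / 20071.9326 ≈ 0.9536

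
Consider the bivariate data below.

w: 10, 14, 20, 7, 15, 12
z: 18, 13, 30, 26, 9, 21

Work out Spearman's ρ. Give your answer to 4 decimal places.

-0.0857

Rank w: 2, 4, 6, 1, 5, 3
Rank z: 3, 2, 6, 5, 1, 4
d = rank(w) − rank(z): -1, 2, 0, -4, 4, -1; Σd² = 38
ρ = 1 − 6Σd² / [n(n²−1)] = 1 − 6×38 / (6×35) = 1 − 228/210 ≈ -0.0857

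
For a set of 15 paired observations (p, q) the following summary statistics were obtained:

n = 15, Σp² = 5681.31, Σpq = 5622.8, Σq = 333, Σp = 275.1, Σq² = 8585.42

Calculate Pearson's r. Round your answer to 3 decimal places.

r = (nΣpq − ΣpΣq) / √[(nΣp² − (Σp)²)(nΣq² − (Σq)²)]
Numerator: 15×5622.8 − 275.1×333 = -7266.3
Denominator: √[(85219.65 − 75680.01)(128781.3 − 110889)] = √[9539.64 × 17892.3] = 13064.6891
r = -7266.3 / 13064.6891 ≈ -0.556

-0.556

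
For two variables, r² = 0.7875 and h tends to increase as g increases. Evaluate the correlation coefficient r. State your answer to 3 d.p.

|r| = √0.7875 = 0.887
The association is positive, so r = 0.887.

0.887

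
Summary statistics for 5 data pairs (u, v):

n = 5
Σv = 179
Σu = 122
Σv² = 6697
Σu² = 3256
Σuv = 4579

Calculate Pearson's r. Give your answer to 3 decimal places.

0.744

r = (nΣuv − ΣuΣv) / √[(nΣu² − (Σu)²)(nΣv² − (Σv)²)]
Numerator: 5×4579 − 122×179 = 1057
Denominator: √[(16280 − 14884)(33485 − 32041)] = √[1396 × 1444] = 1419.7972
r = 1057 / 1419.7972 ≈ 0.744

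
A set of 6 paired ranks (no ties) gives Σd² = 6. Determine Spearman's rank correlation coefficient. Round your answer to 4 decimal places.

ρ = 1 − 6Σd² / [n(n²−1)] = 1 − 6×6 / (6×35)
  = 1 − 36/210 = 1 − 0.17143 ≈ 0.8286

0.8286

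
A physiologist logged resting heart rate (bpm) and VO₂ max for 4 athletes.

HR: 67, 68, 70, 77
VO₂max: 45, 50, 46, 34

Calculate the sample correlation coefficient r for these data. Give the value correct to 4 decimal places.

n = 4, Σx = 282, Σy = 175, Σx² = 19942, Σy² = 7797, Σxy = 12253
nΣxy − ΣxΣy = 49012 − 49350 = -338
nΣx² − (Σx)² = 79768 − 79524 = 244; nΣy² − (Σy)² = 31188 − 30625 = 563
r = -338 / √(244 × 563) = -338 / 370.6373 ≈ -0.9119

-0.9119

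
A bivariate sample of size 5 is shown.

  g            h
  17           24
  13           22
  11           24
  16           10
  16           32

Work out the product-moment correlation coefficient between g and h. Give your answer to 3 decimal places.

-0.065

n = 5, Σg = 73, Σh = 112, Σg² = 1091, Σh² = 2760, Σgh = 1630
nΣgh − ΣgΣh = 8150 − 8176 = -26
nΣg² − (Σg)² = 5455 − 5329 = 126; nΣh² − (Σh)² = 13800 − 12544 = 1256
r = -26 / √(126 × 1256) = -26 / 397.8140 ≈ -0.065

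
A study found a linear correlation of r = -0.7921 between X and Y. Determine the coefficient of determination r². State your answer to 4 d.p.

0.6274

r² = (-0.7921)² = 0.6274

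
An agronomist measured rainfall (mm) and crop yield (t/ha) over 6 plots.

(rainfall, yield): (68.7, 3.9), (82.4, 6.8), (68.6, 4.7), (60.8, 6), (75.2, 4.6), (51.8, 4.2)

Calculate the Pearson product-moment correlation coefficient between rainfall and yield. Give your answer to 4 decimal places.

0.4621

n = 6, Σx = 407.5, Σy = 30.2, Σx² = 28250.33, Σy² = 158.34, Σxy = 2078.95
nΣxy − ΣxΣy = 12473.7 − 12306.5 = 167.2
nΣx² − (Σx)² = 169501.98 − 166056.25 = 3445.73; nΣy² − (Σy)² = 950.04 − 912.04 = 38
r = 167.2 / √(3445.73 × 38) = 167.2 / 361.8532 ≈ 0.4621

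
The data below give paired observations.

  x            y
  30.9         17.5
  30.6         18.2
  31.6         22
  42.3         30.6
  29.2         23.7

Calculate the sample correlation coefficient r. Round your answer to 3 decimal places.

n = 5, Σx = 164.6, Σy = 112, Σx² = 5531.66, Σy² = 2619.54, Σxy = 3779.29
nΣxy − ΣxΣy = 18896.45 − 18435.2 = 461.25
nΣx² − (Σx)² = 27658.3 − 27093.16 = 565.14; nΣy² − (Σy)² = 13097.7 − 12544 = 553.7
r = 461.25 / √(565.14 × 553.7) = 461.25 / 559.3908 ≈ 0.825

0.825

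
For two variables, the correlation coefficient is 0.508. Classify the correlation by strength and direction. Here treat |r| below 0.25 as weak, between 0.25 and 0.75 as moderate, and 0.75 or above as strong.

moderate positive

r = 0.508 > 0 so the relationship is positive.
|r| = 0.508, which falls in the moderate range.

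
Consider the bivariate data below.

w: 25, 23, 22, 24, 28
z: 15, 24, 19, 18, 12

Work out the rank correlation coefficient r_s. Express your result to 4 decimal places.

Rank w: 4, 2, 1, 3, 5
Rank z: 2, 5, 4, 3, 1
d = rank(w) − rank(z): 2, -3, -3, 0, 4; Σd² = 38
ρ = 1 − 6Σd² / [n(n²−1)] = 1 − 6×38 / (5×24) = 1 − 228/120 ≈ -0.9000

-0.9000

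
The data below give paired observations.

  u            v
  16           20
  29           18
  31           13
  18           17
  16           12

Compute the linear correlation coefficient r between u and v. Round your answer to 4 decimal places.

-0.1698

n = 5, Σu = 110, Σv = 80, Σu² = 2638, Σv² = 1326, Σuv = 1743
nΣuv − ΣuΣv = 8715 − 8800 = -85
nΣu² − (Σu)² = 13190 − 12100 = 1090; nΣv² − (Σv)² = 6630 − 6400 = 230
r = -85 / √(1090 × 230) = -85 / 500.6995 ≈ -0.1698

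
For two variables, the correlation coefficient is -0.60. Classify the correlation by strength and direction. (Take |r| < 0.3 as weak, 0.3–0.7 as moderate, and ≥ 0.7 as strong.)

r = -0.60 < 0 so the relationship is negative.
|r| = 0.60, which falls in the moderate range.

moderate negative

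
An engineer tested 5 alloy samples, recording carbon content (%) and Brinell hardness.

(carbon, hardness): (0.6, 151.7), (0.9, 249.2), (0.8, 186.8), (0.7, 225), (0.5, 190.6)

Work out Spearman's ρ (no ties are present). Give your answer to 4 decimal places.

Rank carbon: 2, 5, 4, 3, 1
Rank hardness: 1, 5, 2, 4, 3
d = rank(carbon) − rank(hardness): 1, 0, 2, -1, -2; Σd² = 10
ρ = 1 − 6Σd² / [n(n²−1)] = 1 − 6×10 / (5×24) = 1 − 60/120 ≈ 0.5000

0.5000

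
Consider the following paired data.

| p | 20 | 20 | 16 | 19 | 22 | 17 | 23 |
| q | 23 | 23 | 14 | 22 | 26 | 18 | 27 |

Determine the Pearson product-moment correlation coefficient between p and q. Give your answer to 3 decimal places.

n = 7, Σp = 137, Σq = 153, Σp² = 2719, Σq² = 3467, Σpq = 3061
nΣpq − ΣpΣq = 21427 − 20961 = 466
nΣp² − (Σp)² = 19033 − 18769 = 264; nΣq² − (Σq)² = 24269 − 23409 = 860
r = 466 / √(264 × 860) = 466 / 476.4871 ≈ 0.978

0.978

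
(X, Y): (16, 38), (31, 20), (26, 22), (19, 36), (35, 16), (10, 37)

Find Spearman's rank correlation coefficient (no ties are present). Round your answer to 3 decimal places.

Rank X: 2, 5, 4, 3, 6, 1
Rank Y: 6, 2, 3, 4, 1, 5
d = rank(X) − rank(Y): -4, 3, 1, -1, 5, -4; Σd² = 68
ρ = 1 − 6Σd² / [n(n²−1)] = 1 − 6×68 / (6×35) = 1 − 408/210 ≈ -0.943

-0.943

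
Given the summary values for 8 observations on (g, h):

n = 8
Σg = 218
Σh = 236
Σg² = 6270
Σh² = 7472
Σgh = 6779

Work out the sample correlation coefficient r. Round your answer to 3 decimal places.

0.849

r = (nΣgh − ΣgΣh) / √[(nΣg² − (Σg)²)(nΣh² − (Σh)²)]
Numerator: 8×6779 − 218×236 = 2784
Denominator: √[(50160 − 47524)(59776 − 55696)] = √[2636 × 4080] = 3279.4634
r = 2784 / 3279.4634 ≈ 0.849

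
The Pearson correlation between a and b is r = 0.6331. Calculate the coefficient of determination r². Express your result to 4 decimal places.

r² = (0.6331)² = 0.4008

0.4008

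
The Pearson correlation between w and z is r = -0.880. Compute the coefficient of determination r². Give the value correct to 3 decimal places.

r² = (-0.880)² = 0.774

0.774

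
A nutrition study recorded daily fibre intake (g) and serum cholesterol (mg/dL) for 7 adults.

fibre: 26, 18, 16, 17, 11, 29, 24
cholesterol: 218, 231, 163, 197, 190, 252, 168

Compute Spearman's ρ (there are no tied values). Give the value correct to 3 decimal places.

0.643

Rank fibre: 6, 4, 2, 3, 1, 7, 5
Rank cholesterol: 5, 6, 1, 4, 3, 7, 2
d = rank(fibre) − rank(cholesterol): 1, -2, 1, -1, -2, 0, 3; Σd² = 20
ρ = 1 − 6Σd² / [n(n²−1)] = 1 − 6×20 / (7×48) = 1 − 120/336 ≈ 0.643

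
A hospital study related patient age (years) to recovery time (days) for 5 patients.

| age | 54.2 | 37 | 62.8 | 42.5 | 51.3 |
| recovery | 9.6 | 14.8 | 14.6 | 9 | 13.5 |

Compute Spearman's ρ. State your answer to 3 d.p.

-0.100

Rank age: 4, 1, 5, 2, 3
Rank recovery: 2, 5, 4, 1, 3
d = rank(age) − rank(recovery): 2, -4, 1, 1, 0; Σd² = 22
ρ = 1 − 6Σd² / [n(n²−1)] = 1 − 6×22 / (5×24) = 1 − 132/120 ≈ -0.100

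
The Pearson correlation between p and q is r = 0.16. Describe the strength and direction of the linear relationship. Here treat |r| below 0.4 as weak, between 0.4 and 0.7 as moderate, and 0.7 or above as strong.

weak positive

r = 0.16 > 0 so the relationship is positive.
|r| = 0.16, which falls in the weak range.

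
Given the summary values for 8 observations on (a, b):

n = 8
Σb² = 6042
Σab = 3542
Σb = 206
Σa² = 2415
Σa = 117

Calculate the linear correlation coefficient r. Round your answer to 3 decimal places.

r = (nΣab − ΣaΣb) / √[(nΣa² − (Σa)²)(nΣb² − (Σb)²)]
Numerator: 8×3542 − 117×206 = 4234
Denominator: √[(19320 − 13689)(48336 − 42436)] = √[5631 × 5900] = 5763.9310
r = 4234 / 5763.9310 ≈ 0.735

0.735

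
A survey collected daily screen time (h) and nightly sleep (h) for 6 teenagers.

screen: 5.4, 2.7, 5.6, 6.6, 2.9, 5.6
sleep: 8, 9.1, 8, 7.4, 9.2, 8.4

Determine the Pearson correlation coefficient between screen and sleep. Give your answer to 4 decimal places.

-0.9546

n = 6, Σx = 28.8, Σy = 50.1, Σx² = 151.14, Σy² = 420.77, Σxy = 235.13
nΣxy − ΣxΣy = 1410.78 − 1442.88 = -32.1
nΣx² − (Σx)² = 906.84 − 829.44 = 77.4; nΣy² − (Σy)² = 2524.62 − 2510.01 = 14.61
r = -32.1 / √(77.4 × 14.61) = -32.1 / 33.6276 ≈ -0.9546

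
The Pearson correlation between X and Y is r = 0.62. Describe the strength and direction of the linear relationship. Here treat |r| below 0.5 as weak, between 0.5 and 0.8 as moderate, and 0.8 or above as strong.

r = 0.62 > 0 so the relationship is positive.
|r| = 0.62, which falls in the moderate range.

moderate positive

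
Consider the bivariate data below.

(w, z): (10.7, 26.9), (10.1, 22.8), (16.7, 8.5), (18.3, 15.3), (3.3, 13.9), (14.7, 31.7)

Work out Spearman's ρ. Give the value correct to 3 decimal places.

Rank w: 3, 2, 5, 6, 1, 4
Rank z: 5, 4, 1, 3, 2, 6
d = rank(w) − rank(z): -2, -2, 4, 3, -1, -2; Σd² = 38
ρ = 1 − 6Σd² / [n(n²−1)] = 1 − 6×38 / (6×35) = 1 − 228/210 ≈ -0.086

-0.086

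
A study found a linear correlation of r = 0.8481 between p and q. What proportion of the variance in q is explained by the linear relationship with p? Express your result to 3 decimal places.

r² = (0.8481)² = 0.719

0.719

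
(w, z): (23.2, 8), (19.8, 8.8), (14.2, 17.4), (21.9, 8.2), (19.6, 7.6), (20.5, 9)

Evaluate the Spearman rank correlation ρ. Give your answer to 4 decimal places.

-0.3714

Rank w: 6, 3, 1, 5, 2, 4
Rank z: 2, 4, 6, 3, 1, 5
d = rank(w) − rank(z): 4, -1, -5, 2, 1, -1; Σd² = 48
ρ = 1 − 6Σd² / [n(n²−1)] = 1 − 6×48 / (6×35) = 1 − 288/210 ≈ -0.3714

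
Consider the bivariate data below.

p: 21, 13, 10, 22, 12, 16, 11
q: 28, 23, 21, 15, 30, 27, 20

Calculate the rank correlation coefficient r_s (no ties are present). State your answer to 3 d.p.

Rank p: 6, 4, 1, 7, 3, 5, 2
Rank q: 6, 4, 3, 1, 7, 5, 2
d = rank(p) − rank(q): 0, 0, -2, 6, -4, 0, 0; Σd² = 56
ρ = 1 − 6Σd² / [n(n²−1)] = 1 − 6×56 / (7×48) = 1 − 336/336 ≈ 0.000

0.000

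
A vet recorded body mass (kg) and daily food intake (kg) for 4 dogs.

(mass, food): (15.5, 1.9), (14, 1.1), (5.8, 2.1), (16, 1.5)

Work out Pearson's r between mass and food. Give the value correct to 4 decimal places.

n = 4, Σx = 51.3, Σy = 6.6, Σx² = 725.89, Σy² = 11.48, Σxy = 81.03
nΣxy − ΣxΣy = 324.12 − 338.58 = -14.46
nΣx² − (Σx)² = 2903.56 − 2631.69 = 271.87; nΣy² − (Σy)² = 45.92 − 43.56 = 2.36
r = -14.46 / √(271.87 × 2.36) = -14.46 / 25.3301 ≈ -0.5709

-0.5709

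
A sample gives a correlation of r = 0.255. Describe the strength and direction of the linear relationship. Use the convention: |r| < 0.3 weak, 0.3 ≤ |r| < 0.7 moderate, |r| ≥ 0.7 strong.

weak positive

r = 0.255 > 0 so the relationship is positive.
|r| = 0.255, which falls in the weak range.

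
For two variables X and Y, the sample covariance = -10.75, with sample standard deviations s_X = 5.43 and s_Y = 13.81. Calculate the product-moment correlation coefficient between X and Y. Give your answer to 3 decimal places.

-0.143

r = Cov(X,Y) / (s_X · s_Y) = -10.75 / (5.43 × 13.81)
  = -10.75 / 74.9883 ≈ -0.143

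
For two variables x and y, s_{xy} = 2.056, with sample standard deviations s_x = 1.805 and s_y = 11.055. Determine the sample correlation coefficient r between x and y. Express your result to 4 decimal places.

r = Cov(x,y) / (s_x · s_y) = 2.056 / (1.805 × 11.055)
  = 2.056 / 19.9543 ≈ 0.1030

0.1030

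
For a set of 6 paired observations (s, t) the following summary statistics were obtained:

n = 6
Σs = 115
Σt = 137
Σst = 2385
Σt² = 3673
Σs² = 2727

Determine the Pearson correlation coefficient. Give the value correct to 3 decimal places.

-0.451

r = (nΣst − ΣsΣt) / √[(nΣs² − (Σs)²)(nΣt² − (Σt)²)]
Numerator: 6×2385 − 115×137 = -1445
Denominator: √[(16362 − 13225)(22038 − 18769)] = √[3137 × 3269] = 3202.3199
r = -1445 / 3202.3199 ≈ -0.451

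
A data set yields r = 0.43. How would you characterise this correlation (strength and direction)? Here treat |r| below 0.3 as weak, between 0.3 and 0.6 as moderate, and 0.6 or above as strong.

moderate positive

r = 0.43 > 0 so the relationship is positive.
|r| = 0.43, which falls in the moderate range.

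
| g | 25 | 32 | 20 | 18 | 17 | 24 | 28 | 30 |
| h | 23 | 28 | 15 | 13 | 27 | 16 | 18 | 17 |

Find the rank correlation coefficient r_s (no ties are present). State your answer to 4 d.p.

0.4048

Rank g: 5, 8, 3, 2, 1, 4, 6, 7
Rank h: 6, 8, 2, 1, 7, 3, 5, 4
d = rank(g) − rank(h): -1, 0, 1, 1, -6, 1, 1, 3; Σd² = 50
ρ = 1 − 6Σd² / [n(n²−1)] = 1 − 6×50 / (8×63) = 1 − 300/504 ≈ 0.4048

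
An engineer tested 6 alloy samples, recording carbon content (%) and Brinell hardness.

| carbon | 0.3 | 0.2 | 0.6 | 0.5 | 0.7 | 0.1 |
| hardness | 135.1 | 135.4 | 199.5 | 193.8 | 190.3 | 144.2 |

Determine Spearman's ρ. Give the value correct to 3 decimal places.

Rank carbon: 3, 2, 5, 4, 6, 1
Rank hardness: 1, 2, 6, 5, 4, 3
d = rank(carbon) − rank(hardness): 2, 0, -1, -1, 2, -2; Σd² = 14
ρ = 1 − 6Σd² / [n(n²−1)] = 1 − 6×14 / (6×35) = 1 − 84/210 ≈ 0.600

0.600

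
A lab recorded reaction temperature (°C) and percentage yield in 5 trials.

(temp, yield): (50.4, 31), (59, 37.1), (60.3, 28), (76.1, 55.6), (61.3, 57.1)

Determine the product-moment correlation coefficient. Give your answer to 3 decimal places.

n = 5, Σx = 307.1, Σy = 208.8, Σx² = 19206.15, Σy² = 9473.18, Σxy = 13171.09
nΣxy − ΣxΣy = 65855.45 − 64122.48 = 1732.97
nΣx² − (Σx)² = 96030.75 − 94310.41 = 1720.34; nΣy² − (Σy)² = 47365.9 − 43597.44 = 3768.46
r = 1732.97 / √(1720.34 × 3768.46) = 1732.97 / 2546.1800 ≈ 0.681

0.681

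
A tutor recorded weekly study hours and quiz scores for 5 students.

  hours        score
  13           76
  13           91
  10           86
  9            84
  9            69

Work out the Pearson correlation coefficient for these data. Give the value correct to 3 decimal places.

0.325

n = 5, Σx = 54, Σy = 406, Σx² = 600, Σy² = 33270, Σxy = 4408
nΣxy − ΣxΣy = 22040 − 21924 = 116
nΣx² − (Σx)² = 3000 − 2916 = 84; nΣy² − (Σy)² = 166350 − 164836 = 1514
r = 116 / √(84 × 1514) = 116 / 356.6174 ≈ 0.325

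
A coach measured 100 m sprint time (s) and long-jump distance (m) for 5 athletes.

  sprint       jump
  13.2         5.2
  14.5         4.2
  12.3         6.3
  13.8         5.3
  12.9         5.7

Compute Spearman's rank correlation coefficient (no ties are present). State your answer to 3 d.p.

Rank sprint: 3, 5, 1, 4, 2
Rank jump: 2, 1, 5, 3, 4
d = rank(sprint) − rank(jump): 1, 4, -4, 1, -2; Σd² = 38
ρ = 1 − 6Σd² / [n(n²−1)] = 1 − 6×38 / (5×24) = 1 − 228/120 ≈ -0.900

-0.900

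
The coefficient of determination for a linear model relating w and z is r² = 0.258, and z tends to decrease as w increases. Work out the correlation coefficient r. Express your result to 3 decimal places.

|r| = √0.258 = 0.508
The association is negative, so r = −0.508.

-0.508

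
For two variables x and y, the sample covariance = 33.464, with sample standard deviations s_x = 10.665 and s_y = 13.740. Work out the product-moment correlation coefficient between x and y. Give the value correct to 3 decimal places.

r = Cov(x,y) / (s_x · s_y) = 33.464 / (10.665 × 13.740)
  = 33.464 / 146.5371 ≈ 0.228

0.228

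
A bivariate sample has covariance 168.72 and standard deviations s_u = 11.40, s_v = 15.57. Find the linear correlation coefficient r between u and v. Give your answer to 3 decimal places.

r = Cov(u,v) / (s_u · s_v) = 168.72 / (11.40 × 15.57)
  = 168.72 / 177.4980 ≈ 0.951

0.951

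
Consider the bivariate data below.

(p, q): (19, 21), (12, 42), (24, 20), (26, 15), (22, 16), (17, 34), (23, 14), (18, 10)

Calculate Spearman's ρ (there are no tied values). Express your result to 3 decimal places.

-0.524

Rank p: 4, 1, 7, 8, 5, 2, 6, 3
Rank q: 6, 8, 5, 3, 4, 7, 2, 1
d = rank(p) − rank(q): -2, -7, 2, 5, 1, -5, 4, 2; Σd² = 128
ρ = 1 − 6Σd² / [n(n²−1)] = 1 − 6×128 / (8×63) = 1 − 768/504 ≈ -0.524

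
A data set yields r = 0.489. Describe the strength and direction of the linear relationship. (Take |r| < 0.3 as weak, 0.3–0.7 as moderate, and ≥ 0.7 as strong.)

moderate positive

r = 0.489 > 0 so the relationship is positive.
|r| = 0.489, which falls in the moderate range.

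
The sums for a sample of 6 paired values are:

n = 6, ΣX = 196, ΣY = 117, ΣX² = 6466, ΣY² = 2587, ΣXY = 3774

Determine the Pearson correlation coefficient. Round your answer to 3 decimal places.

-0.345

r = (nΣXY − ΣXΣY) / √[(nΣX² − (ΣX)²)(nΣY² − (ΣY)²)]
Numerator: 6×3774 − 196×117 = -288
Denominator: √[(38796 − 38416)(15522 − 13689)] = √[380 × 1833] = 834.5897
r = -288 / 834.5897 ≈ -0.345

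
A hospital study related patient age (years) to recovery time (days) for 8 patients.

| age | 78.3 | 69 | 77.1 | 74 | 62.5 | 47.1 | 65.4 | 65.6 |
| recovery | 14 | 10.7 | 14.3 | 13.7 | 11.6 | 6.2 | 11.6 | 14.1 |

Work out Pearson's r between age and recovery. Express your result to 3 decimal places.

n = 8, Σx = 539, Σy = 96.2, Σx² = 37017.48, Σy² = 1209.04, Σxy = 6651.45
nΣxy − ΣxΣy = 53211.6 − 51851.8 = 1359.8
nΣx² − (Σx)² = 296139.84 − 290521 = 5618.84; nΣy² − (Σy)² = 9672.32 − 9254.44 = 417.88
r = 1359.8 / √(5618.84 × 417.88) = 1359.8 / 1532.3188 ≈ 0.887

0.887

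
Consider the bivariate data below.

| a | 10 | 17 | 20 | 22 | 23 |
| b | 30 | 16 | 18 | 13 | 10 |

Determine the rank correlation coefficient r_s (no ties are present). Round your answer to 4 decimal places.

-0.9000

Rank a: 1, 2, 3, 4, 5
Rank b: 5, 3, 4, 2, 1
d = rank(a) − rank(b): -4, -1, -1, 2, 4; Σd² = 38
ρ = 1 − 6Σd² / [n(n²−1)] = 1 − 6×38 / (5×24) = 1 − 228/120 ≈ -0.9000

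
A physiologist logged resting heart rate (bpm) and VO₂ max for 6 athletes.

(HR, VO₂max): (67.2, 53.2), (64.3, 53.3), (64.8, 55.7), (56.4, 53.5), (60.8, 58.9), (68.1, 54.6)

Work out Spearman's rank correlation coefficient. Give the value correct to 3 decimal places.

Rank HR: 5, 3, 4, 1, 2, 6
Rank VO₂max: 1, 2, 5, 3, 6, 4
d = rank(HR) − rank(VO₂max): 4, 1, -1, -2, -4, 2; Σd² = 42
ρ = 1 − 6Σd² / [n(n²−1)] = 1 − 6×42 / (6×35) = 1 − 252/210 ≈ -0.200

-0.200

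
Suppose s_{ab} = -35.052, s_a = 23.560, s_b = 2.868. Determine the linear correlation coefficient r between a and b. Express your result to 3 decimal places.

-0.519

r = Cov(a,b) / (s_a · s_b) = -35.052 / (23.560 × 2.868)
  = -35.052 / 67.5701 ≈ -0.519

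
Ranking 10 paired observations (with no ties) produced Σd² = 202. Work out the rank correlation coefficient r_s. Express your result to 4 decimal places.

-0.2242

ρ = 1 − 6Σd² / [n(n²−1)] = 1 − 6×202 / (10×99)
  = 1 − 1212/990 = 1 − 1.22424 ≈ -0.2242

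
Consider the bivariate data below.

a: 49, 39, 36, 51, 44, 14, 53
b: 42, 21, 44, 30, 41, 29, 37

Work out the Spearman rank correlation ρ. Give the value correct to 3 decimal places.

Rank a: 5, 3, 2, 6, 4, 1, 7
Rank b: 6, 1, 7, 3, 5, 2, 4
d = rank(a) − rank(b): -1, 2, -5, 3, -1, -1, 3; Σd² = 50
ρ = 1 − 6Σd² / [n(n²−1)] = 1 − 6×50 / (7×48) = 1 − 300/336 ≈ 0.107

0.107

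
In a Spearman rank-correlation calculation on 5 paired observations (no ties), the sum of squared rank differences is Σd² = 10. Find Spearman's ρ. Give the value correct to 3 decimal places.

ρ = 1 − 6Σd² / [n(n²−1)] = 1 − 6×10 / (5×24)
  = 1 − 60/120 = 1 − 0.5000 ≈ 0.500

0.500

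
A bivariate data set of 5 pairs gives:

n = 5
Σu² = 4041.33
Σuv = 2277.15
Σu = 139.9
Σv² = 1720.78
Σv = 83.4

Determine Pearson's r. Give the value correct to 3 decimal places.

-0.276

r = (nΣuv − ΣuΣv) / √[(nΣu² − (Σu)²)(nΣv² − (Σv)²)]
Numerator: 5×2277.15 − 139.9×83.4 = -281.91
Denominator: √[(20206.65 − 19572.01)(8603.9 − 6955.56)] = √[634.64 × 1648.34] = 1022.7915
r = -281.91 / 1022.7915 ≈ -0.276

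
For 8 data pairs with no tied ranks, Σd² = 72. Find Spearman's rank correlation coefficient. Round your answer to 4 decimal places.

0.1429

ρ = 1 − 6Σd² / [n(n²−1)] = 1 − 6×72 / (8×63)
  = 1 − 432/504 = 1 − 0.85714 ≈ 0.1429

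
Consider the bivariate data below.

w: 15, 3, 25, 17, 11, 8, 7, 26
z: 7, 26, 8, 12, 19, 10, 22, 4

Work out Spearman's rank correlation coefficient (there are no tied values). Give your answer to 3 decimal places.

-0.833

Rank w: 5, 1, 7, 6, 4, 3, 2, 8
Rank z: 2, 8, 3, 5, 6, 4, 7, 1
d = rank(w) − rank(z): 3, -7, 4, 1, -2, -1, -5, 7; Σd² = 154
ρ = 1 − 6Σd² / [n(n²−1)] = 1 − 6×154 / (8×63) = 1 − 924/504 ≈ -0.833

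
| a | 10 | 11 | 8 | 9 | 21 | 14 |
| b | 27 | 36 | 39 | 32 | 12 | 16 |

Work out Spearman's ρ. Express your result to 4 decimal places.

Rank a: 3, 4, 1, 2, 6, 5
Rank b: 3, 5, 6, 4, 1, 2
d = rank(a) − rank(b): 0, -1, -5, -2, 5, 3; Σd² = 64
ρ = 1 − 6Σd² / [n(n²−1)] = 1 − 6×64 / (6×35) = 1 − 384/210 ≈ -0.8286

-0.8286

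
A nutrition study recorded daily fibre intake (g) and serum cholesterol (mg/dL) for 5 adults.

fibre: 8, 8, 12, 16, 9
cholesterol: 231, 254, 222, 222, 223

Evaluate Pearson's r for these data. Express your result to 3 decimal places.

-0.574

n = 5, Σx = 53, Σy = 1152, Σx² = 609, Σy² = 266174, Σxy = 12103
nΣxy − ΣxΣy = 60515 − 61056 = -541
nΣx² − (Σx)² = 3045 − 2809 = 236; nΣy² − (Σy)² = 1330870 − 1327104 = 3766
r = -541 / √(236 × 3766) = -541 / 942.7492 ≈ -0.574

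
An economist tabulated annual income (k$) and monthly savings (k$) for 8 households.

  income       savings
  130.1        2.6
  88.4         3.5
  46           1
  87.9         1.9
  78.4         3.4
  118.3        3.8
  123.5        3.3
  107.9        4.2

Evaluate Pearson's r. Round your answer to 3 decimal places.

n = 8, Σx = 780.5, Σy = 23.7, Σx² = 81619.09, Σy² = 78.15, Σxy = 2437.5
nΣxy − ΣxΣy = 19500 − 18497.85 = 1002.15
nΣx² − (Σx)² = 652952.72 − 609180.25 = 43772.47; nΣy² − (Σy)² = 625.2 − 561.69 = 63.51
r = 1002.15 / √(43772.47 × 63.51) = 1002.15 / 1667.3301 ≈ 0.601

0.601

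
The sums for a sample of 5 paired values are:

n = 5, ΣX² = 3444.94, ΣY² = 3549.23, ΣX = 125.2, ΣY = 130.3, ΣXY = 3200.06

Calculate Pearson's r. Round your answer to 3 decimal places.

r = (nΣXY − ΣXΣY) / √[(nΣX² − (ΣX)²)(nΣY² − (ΣY)²)]
Numerator: 5×3200.06 − 125.2×130.3 = -313.26
Denominator: √[(17224.7 − 15675.04)(17746.15 − 16978.09)] = √[1549.66 × 768.06] = 1090.9775
r = -313.26 / 1090.9775 ≈ -0.287

-0.287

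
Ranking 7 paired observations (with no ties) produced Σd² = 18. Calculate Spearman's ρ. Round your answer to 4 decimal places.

ρ = 1 − 6Σd² / [n(n²−1)] = 1 − 6×18 / (7×48)
  = 1 − 108/336 = 1 − 0.32143 ≈ 0.6786

0.6786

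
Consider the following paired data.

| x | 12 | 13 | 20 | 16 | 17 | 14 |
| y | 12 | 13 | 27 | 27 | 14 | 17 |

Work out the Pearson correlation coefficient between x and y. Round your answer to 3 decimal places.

0.730

n = 6, Σx = 92, Σy = 110, Σx² = 1454, Σy² = 2256, Σxy = 1761
nΣxy − ΣxΣy = 10566 − 10120 = 446
nΣx² − (Σx)² = 8724 − 8464 = 260; nΣy² − (Σy)² = 13536 − 12100 = 1436
r = 446 / √(260 × 1436) = 446 / 611.0319 ≈ 0.730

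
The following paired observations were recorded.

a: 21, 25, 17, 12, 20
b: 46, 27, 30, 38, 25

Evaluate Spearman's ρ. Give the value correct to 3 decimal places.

Rank a: 4, 5, 2, 1, 3
Rank b: 5, 2, 3, 4, 1
d = rank(a) − rank(b): -1, 3, -1, -3, 2; Σd² = 24
ρ = 1 − 6Σd² / [n(n²−1)] = 1 − 6×24 / (5×24) = 1 − 144/120 ≈ -0.200

-0.200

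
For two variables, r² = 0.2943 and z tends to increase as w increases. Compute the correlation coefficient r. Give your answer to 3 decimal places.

|r| = √0.2943 = 0.542
The association is positive, so r = 0.542.

0.542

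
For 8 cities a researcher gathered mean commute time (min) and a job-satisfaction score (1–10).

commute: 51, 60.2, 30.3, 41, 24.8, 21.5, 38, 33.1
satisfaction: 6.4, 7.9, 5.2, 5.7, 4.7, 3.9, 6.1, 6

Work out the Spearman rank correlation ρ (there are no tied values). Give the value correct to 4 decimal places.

0.9286

Rank commute: 7, 8, 3, 6, 2, 1, 5, 4
Rank satisfaction: 7, 8, 3, 4, 2, 1, 6, 5
d = rank(commute) − rank(satisfaction): 0, 0, 0, 2, 0, 0, -1, -1; Σd² = 6
ρ = 1 − 6Σd² / [n(n²−1)] = 1 − 6×6 / (8×63) = 1 − 36/504 ≈ 0.9286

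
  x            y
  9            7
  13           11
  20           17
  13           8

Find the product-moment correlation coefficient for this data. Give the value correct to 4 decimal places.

0.9515

n = 4, Σx = 55, Σy = 43, Σx² = 819, Σy² = 523, Σxy = 650
nΣxy − ΣxΣy = 2600 − 2365 = 235
nΣx² − (Σx)² = 3276 − 3025 = 251; nΣy² − (Σy)² = 2092 − 1849 = 243
r = 235 / √(251 × 243) = 235 / 246.9676 ≈ 0.9515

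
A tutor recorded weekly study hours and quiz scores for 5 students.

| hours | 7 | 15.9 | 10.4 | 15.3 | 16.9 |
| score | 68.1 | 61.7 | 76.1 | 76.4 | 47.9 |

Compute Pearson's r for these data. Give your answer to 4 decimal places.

n = 5, Σx = 65.5, Σy = 330.2, Σx² = 929.67, Σy² = 22367.08, Σxy = 4227.6
nΣxy − ΣxΣy = 21138 − 21628.1 = -490.1
nΣx² − (Σx)² = 4648.35 − 4290.25 = 358.1; nΣy² − (Σy)² = 111835.4 − 109032.04 = 2803.36
r = -490.1 / √(358.1 × 2803.36) = -490.1 / 1001.9397 ≈ -0.4892

-0.4892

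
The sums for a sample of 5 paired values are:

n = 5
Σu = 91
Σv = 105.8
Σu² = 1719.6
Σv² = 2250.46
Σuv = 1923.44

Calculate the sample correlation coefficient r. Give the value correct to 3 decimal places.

r = (nΣuv − ΣuΣv) / √[(nΣu² − (Σu)²)(nΣv² − (Σv)²)]
Numerator: 5×1923.44 − 91×105.8 = -10.6
Denominator: √[(8598 − 8281)(11252.3 − 11193.64)] = √[317 × 58.66] = 136.3643
r = -10.6 / 136.3643 ≈ -0.078

-0.078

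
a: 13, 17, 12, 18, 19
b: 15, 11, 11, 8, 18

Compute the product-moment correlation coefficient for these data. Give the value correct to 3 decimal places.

0.094

n = 5, Σa = 79, Σb = 63, Σa² = 1287, Σb² = 855, Σab = 1000
nΣab − ΣaΣb = 5000 − 4977 = 23
nΣa² − (Σa)² = 6435 − 6241 = 194; nΣb² − (Σb)² = 4275 − 3969 = 306
r = 23 / √(194 × 306) = 23 / 243.6473 ≈ 0.094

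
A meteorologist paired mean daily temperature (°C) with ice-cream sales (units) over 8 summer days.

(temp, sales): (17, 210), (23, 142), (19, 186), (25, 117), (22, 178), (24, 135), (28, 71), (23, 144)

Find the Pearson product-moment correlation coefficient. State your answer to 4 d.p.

-0.9721

n = 8, Σx = 181, Σy = 1183, Σx² = 4177, Σy² = 188235, Σxy = 25751
nΣxy − ΣxΣy = 206008 − 214123 = -8115
nΣx² − (Σx)² = 33416 − 32761 = 655; nΣy² − (Σy)² = 1505880 − 1399489 = 106391
r = -8115 / √(655 × 106391) = -8115 / 8347.8204 ≈ -0.9721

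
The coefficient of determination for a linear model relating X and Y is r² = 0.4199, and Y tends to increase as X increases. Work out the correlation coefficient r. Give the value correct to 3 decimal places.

|r| = √0.4199 = 0.648
The association is positive, so r = 0.648.

0.648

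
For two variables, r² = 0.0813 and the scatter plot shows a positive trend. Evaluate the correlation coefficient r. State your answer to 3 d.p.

0.285

|r| = √0.0813 = 0.285
The association is positive, so r = 0.285.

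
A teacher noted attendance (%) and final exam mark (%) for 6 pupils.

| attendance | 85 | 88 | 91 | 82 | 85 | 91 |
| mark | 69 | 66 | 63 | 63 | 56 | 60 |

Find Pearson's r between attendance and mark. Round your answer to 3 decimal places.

-0.085

n = 6, Σx = 522, Σy = 377, Σx² = 45480, Σy² = 23791, Σxy = 32792
nΣxy − ΣxΣy = 196752 − 196794 = -42
nΣx² − (Σx)² = 272880 − 272484 = 396; nΣy² − (Σy)² = 142746 − 142129 = 617
r = -42 / √(396 × 617) = -42 / 494.2995 ≈ -0.085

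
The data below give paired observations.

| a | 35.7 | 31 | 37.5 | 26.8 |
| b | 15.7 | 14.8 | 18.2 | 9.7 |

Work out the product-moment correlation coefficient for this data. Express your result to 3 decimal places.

0.952

n = 4, Σa = 131, Σb = 58.4, Σa² = 4359.98, Σb² = 890.86, Σab = 1961.75
nΣab − ΣaΣb = 7847 − 7650.4 = 196.6
nΣa² − (Σa)² = 17439.92 − 17161 = 278.92; nΣb² − (Σb)² = 3563.44 − 3410.56 = 152.88
r = 196.6 / √(278.92 × 152.88) = 196.6 / 206.4977 ≈ 0.952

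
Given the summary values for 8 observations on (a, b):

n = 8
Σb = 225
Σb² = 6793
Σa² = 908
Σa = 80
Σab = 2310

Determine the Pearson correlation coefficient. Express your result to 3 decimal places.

0.268

r = (nΣab − ΣaΣb) / √[(nΣa² − (Σa)²)(nΣb² − (Σb)²)]
Numerator: 8×2310 − 80×225 = 480
Denominator: √[(7264 − 6400)(54344 − 50625)] = √[864 × 3719] = 1792.5446
r = 480 / 1792.5446 ≈ 0.268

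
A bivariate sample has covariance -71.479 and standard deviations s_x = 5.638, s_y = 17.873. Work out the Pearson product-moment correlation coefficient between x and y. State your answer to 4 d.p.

-0.7093

r = Cov(x,y) / (s_x · s_y) = -71.479 / (5.638 × 17.873)
  = -71.479 / 100.7680 ≈ -0.7093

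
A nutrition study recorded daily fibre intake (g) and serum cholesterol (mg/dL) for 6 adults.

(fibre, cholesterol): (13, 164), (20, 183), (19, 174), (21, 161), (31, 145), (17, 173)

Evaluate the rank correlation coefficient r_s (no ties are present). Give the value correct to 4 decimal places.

Rank fibre: 1, 4, 3, 5, 6, 2
Rank cholesterol: 3, 6, 5, 2, 1, 4
d = rank(fibre) − rank(cholesterol): -2, -2, -2, 3, 5, -2; Σd² = 50
ρ = 1 − 6Σd² / [n(n²−1)] = 1 − 6×50 / (6×35) = 1 − 300/210 ≈ -0.4286

-0.4286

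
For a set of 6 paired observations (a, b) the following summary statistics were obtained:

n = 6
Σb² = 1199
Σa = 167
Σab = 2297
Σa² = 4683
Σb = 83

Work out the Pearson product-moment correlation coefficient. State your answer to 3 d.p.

r = (nΣab − ΣaΣb) / √[(nΣa² − (Σa)²)(nΣb² − (Σb)²)]
Numerator: 6×2297 − 167×83 = -79
Denominator: √[(28098 − 27889)(7194 − 6889)] = √[209 × 305] = 252.4777
r = -79 / 252.4777 ≈ -0.313

-0.313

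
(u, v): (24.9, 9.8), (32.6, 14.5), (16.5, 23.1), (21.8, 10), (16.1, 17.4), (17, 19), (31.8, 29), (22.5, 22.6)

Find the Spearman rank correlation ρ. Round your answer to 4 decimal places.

Rank u: 6, 8, 2, 4, 1, 3, 7, 5
Rank v: 1, 3, 7, 2, 4, 5, 8, 6
d = rank(u) − rank(v): 5, 5, -5, 2, -3, -2, -1, -1; Σd² = 94
ρ = 1 − 6Σd² / [n(n²−1)] = 1 − 6×94 / (8×63) = 1 − 564/504 ≈ -0.1190

-0.1190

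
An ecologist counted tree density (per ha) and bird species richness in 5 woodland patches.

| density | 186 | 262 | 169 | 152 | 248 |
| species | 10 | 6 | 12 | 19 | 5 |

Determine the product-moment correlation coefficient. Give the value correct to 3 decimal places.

-0.904

n = 5, Σx = 1017, Σy = 52, Σx² = 216409, Σy² = 666, Σxy = 9588
nΣxy − ΣxΣy = 47940 − 52884 = -4944
nΣx² − (Σx)² = 1082045 − 1034289 = 47756; nΣy² − (Σy)² = 3330 − 2704 = 626
r = -4944 / √(47756 × 626) = -4944 / 5467.6554 ≈ -0.904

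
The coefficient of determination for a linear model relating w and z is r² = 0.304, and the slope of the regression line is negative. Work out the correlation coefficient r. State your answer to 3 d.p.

-0.551

|r| = √0.304 = 0.551
The association is negative, so r = −0.551.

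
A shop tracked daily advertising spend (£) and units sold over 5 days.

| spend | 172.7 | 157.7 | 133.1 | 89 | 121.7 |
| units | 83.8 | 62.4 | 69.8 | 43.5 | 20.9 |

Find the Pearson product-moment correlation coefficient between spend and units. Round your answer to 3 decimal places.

0.694

n = 5, Σx = 674.2, Σy = 280.4, Σx² = 95142.08, Σy² = 18117.3, Σxy = 40018.15
nΣxy − ΣxΣy = 200090.75 − 189045.68 = 11045.07
nΣx² − (Σx)² = 475710.4 − 454545.64 = 21164.76; nΣy² − (Σy)² = 90586.5 − 78624.16 = 11962.34
r = 11045.07 / √(21164.76 × 11962.34) = 11045.07 / 15911.6327 ≈ 0.694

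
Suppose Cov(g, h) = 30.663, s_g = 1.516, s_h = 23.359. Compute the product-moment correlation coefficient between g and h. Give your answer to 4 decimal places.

0.8659

r = Cov(g,h) / (s_g · s_h) = 30.663 / (1.516 × 23.359)
  = 30.663 / 35.4122 ≈ 0.8659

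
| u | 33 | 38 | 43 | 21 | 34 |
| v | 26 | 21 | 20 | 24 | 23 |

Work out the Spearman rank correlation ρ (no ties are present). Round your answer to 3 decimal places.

-0.900

Rank u: 2, 4, 5, 1, 3
Rank v: 5, 2, 1, 4, 3
d = rank(u) − rank(v): -3, 2, 4, -3, 0; Σd² = 38
ρ = 1 − 6Σd² / [n(n²−1)] = 1 − 6×38 / (5×24) = 1 − 228/120 ≈ -0.900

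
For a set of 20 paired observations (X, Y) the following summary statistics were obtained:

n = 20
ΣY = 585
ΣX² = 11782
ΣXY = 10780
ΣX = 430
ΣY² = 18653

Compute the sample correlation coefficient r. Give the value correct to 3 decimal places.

r = (nΣXY − ΣXΣY) / √[(nΣX² − (ΣX)²)(nΣY² − (ΣY)²)]
Numerator: 20×10780 − 430×585 = -35950
Denominator: √[(235640 − 184900)(373060 − 342225)] = √[50740 × 30835] = 39554.6192
r = -35950 / 39554.6192 ≈ -0.909

-0.909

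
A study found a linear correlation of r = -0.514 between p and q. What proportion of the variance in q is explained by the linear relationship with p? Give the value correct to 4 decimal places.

r² = (-0.514)² = 0.2642

0.2642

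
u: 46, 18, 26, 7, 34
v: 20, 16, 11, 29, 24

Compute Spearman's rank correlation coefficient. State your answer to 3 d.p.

-0.200

Rank u: 5, 2, 3, 1, 4
Rank v: 3, 2, 1, 5, 4
d = rank(u) − rank(v): 2, 0, 2, -4, 0; Σd² = 24
ρ = 1 − 6Σd² / [n(n²−1)] = 1 − 6×24 / (5×24) = 1 − 144/120 ≈ -0.200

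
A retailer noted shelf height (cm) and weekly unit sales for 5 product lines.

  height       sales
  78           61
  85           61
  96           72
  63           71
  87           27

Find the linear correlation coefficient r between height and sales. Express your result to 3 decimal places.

n = 5, Σx = 409, Σy = 292, Σx² = 34063, Σy² = 18396, Σxy = 23677
nΣxy − ΣxΣy = 118385 − 119428 = -1043
nΣx² − (Σx)² = 170315 − 167281 = 3034; nΣy² − (Σy)² = 91980 − 85264 = 6716
r = -1043 / √(3034 × 6716) = -1043 / 4514.0164 ≈ -0.231

-0.231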